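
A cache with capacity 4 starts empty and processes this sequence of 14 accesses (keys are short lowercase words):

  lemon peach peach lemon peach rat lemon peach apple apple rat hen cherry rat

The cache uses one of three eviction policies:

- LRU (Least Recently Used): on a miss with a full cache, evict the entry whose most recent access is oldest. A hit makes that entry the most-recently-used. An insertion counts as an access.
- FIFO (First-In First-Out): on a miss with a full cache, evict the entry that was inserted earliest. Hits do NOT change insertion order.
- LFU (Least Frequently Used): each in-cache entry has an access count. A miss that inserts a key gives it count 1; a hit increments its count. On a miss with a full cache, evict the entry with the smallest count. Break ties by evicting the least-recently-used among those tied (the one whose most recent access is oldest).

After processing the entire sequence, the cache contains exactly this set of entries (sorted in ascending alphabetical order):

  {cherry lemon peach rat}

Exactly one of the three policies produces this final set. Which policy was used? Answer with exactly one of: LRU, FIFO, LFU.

Answer: LFU

Derivation:
Simulating under each policy and comparing final sets:
  LRU: final set = {apple cherry hen rat} -> differs
  FIFO: final set = {apple cherry hen rat} -> differs
  LFU: final set = {cherry lemon peach rat} -> MATCHES target
Only LFU produces the target set.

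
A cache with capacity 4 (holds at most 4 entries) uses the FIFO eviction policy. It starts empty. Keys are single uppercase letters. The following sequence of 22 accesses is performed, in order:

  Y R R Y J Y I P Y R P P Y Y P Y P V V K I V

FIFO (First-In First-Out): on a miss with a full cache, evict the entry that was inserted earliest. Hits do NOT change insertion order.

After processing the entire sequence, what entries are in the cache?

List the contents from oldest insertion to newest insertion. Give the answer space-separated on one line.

FIFO simulation (capacity=4):
  1. access Y: MISS. Cache (old->new): [Y]
  2. access R: MISS. Cache (old->new): [Y R]
  3. access R: HIT. Cache (old->new): [Y R]
  4. access Y: HIT. Cache (old->new): [Y R]
  5. access J: MISS. Cache (old->new): [Y R J]
  6. access Y: HIT. Cache (old->new): [Y R J]
  7. access I: MISS. Cache (old->new): [Y R J I]
  8. access P: MISS, evict Y. Cache (old->new): [R J I P]
  9. access Y: MISS, evict R. Cache (old->new): [J I P Y]
  10. access R: MISS, evict J. Cache (old->new): [I P Y R]
  11. access P: HIT. Cache (old->new): [I P Y R]
  12. access P: HIT. Cache (old->new): [I P Y R]
  13. access Y: HIT. Cache (old->new): [I P Y R]
  14. access Y: HIT. Cache (old->new): [I P Y R]
  15. access P: HIT. Cache (old->new): [I P Y R]
  16. access Y: HIT. Cache (old->new): [I P Y R]
  17. access P: HIT. Cache (old->new): [I P Y R]
  18. access V: MISS, evict I. Cache (old->new): [P Y R V]
  19. access V: HIT. Cache (old->new): [P Y R V]
  20. access K: MISS, evict P. Cache (old->new): [Y R V K]
  21. access I: MISS, evict Y. Cache (old->new): [R V K I]
  22. access V: HIT. Cache (old->new): [R V K I]
Total: 12 hits, 10 misses, 6 evictions

Answer: R V K I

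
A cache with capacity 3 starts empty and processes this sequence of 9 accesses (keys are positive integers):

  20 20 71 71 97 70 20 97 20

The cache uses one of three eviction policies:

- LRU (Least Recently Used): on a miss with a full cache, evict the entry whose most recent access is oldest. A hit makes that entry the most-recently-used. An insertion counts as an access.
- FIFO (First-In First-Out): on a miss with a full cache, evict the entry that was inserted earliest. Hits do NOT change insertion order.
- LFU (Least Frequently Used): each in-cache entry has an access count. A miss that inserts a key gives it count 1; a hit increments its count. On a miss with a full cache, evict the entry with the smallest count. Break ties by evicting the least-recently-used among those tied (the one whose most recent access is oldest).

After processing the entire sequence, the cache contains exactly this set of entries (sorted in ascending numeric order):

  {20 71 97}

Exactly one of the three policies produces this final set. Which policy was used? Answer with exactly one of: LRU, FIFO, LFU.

Answer: LFU

Derivation:
Simulating under each policy and comparing final sets:
  LRU: final set = {20 70 97} -> differs
  FIFO: final set = {20 70 97} -> differs
  LFU: final set = {20 71 97} -> MATCHES target
Only LFU produces the target set.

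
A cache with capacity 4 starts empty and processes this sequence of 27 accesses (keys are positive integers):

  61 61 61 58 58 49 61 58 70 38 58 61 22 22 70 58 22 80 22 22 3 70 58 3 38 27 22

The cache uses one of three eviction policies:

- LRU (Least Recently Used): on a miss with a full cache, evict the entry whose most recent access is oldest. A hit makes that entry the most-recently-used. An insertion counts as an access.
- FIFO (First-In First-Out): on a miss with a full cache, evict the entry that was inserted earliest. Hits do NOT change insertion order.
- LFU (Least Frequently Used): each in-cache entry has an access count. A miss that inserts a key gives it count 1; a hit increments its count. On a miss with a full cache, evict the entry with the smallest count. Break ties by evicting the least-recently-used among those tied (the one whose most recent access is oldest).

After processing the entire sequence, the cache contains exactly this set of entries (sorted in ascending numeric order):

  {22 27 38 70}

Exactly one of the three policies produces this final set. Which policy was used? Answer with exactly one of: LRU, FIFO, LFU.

Answer: FIFO

Derivation:
Simulating under each policy and comparing final sets:
  LRU: final set = {3 22 27 38} -> differs
  FIFO: final set = {22 27 38 70} -> MATCHES target
  LFU: final set = {22 27 58 61} -> differs
Only FIFO produces the target set.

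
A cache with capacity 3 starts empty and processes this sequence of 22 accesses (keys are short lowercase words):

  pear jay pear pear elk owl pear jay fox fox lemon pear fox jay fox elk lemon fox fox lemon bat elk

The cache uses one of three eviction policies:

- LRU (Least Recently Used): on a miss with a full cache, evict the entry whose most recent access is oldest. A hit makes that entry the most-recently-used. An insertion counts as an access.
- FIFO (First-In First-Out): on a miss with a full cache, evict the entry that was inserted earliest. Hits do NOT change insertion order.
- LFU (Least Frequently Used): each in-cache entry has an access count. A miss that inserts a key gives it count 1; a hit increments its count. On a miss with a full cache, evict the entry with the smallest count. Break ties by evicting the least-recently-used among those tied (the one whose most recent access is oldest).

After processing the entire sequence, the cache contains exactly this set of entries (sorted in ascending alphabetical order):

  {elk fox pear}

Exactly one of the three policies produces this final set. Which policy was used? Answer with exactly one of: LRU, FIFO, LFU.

Answer: LFU

Derivation:
Simulating under each policy and comparing final sets:
  LRU: final set = {bat elk lemon} -> differs
  FIFO: final set = {bat elk lemon} -> differs
  LFU: final set = {elk fox pear} -> MATCHES target
Only LFU produces the target set.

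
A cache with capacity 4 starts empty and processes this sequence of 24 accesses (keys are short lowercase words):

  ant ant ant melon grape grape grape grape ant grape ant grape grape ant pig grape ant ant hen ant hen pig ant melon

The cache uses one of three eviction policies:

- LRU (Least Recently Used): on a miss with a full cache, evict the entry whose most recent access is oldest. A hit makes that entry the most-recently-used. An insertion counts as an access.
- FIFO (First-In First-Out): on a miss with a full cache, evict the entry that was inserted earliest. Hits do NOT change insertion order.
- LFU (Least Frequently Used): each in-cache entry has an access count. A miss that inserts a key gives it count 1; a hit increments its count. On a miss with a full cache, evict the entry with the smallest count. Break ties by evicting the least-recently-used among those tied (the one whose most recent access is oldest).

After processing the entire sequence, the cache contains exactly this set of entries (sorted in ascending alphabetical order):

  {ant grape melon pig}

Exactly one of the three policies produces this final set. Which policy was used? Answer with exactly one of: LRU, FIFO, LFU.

Simulating under each policy and comparing final sets:
  LRU: final set = {ant hen melon pig} -> differs
  FIFO: final set = {ant hen melon pig} -> differs
  LFU: final set = {ant grape melon pig} -> MATCHES target
Only LFU produces the target set.

Answer: LFU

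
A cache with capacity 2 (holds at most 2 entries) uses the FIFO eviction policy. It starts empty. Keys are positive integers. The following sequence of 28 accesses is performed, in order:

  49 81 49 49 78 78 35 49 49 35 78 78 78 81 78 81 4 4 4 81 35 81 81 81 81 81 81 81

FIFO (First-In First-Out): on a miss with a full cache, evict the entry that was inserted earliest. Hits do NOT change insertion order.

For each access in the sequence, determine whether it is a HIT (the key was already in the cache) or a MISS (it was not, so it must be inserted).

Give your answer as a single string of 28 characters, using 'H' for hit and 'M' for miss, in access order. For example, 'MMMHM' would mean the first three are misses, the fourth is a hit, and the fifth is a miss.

FIFO simulation (capacity=2):
  1. access 49: MISS. Cache (old->new): [49]
  2. access 81: MISS. Cache (old->new): [49 81]
  3. access 49: HIT. Cache (old->new): [49 81]
  4. access 49: HIT. Cache (old->new): [49 81]
  5. access 78: MISS, evict 49. Cache (old->new): [81 78]
  6. access 78: HIT. Cache (old->new): [81 78]
  7. access 35: MISS, evict 81. Cache (old->new): [78 35]
  8. access 49: MISS, evict 78. Cache (old->new): [35 49]
  9. access 49: HIT. Cache (old->new): [35 49]
  10. access 35: HIT. Cache (old->new): [35 49]
  11. access 78: MISS, evict 35. Cache (old->new): [49 78]
  12. access 78: HIT. Cache (old->new): [49 78]
  13. access 78: HIT. Cache (old->new): [49 78]
  14. access 81: MISS, evict 49. Cache (old->new): [78 81]
  15. access 78: HIT. Cache (old->new): [78 81]
  16. access 81: HIT. Cache (old->new): [78 81]
  17. access 4: MISS, evict 78. Cache (old->new): [81 4]
  18. access 4: HIT. Cache (old->new): [81 4]
  19. access 4: HIT. Cache (old->new): [81 4]
  20. access 81: HIT. Cache (old->new): [81 4]
  21. access 35: MISS, evict 81. Cache (old->new): [4 35]
  22. access 81: MISS, evict 4. Cache (old->new): [35 81]
  23. access 81: HIT. Cache (old->new): [35 81]
  24. access 81: HIT. Cache (old->new): [35 81]
  25. access 81: HIT. Cache (old->new): [35 81]
  26. access 81: HIT. Cache (old->new): [35 81]
  27. access 81: HIT. Cache (old->new): [35 81]
  28. access 81: HIT. Cache (old->new): [35 81]
Total: 18 hits, 10 misses, 8 evictions

Answer: MMHHMHMMHHMHHMHHMHHHMMHHHHHH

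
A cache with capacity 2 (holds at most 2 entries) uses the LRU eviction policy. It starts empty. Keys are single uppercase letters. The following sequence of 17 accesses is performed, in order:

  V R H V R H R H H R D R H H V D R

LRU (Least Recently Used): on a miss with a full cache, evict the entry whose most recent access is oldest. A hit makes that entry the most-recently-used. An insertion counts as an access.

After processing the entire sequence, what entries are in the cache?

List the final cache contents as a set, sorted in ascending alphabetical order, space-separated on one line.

Answer: D R

Derivation:
LRU simulation (capacity=2):
  1. access V: MISS. Cache (LRU->MRU): [V]
  2. access R: MISS. Cache (LRU->MRU): [V R]
  3. access H: MISS, evict V. Cache (LRU->MRU): [R H]
  4. access V: MISS, evict R. Cache (LRU->MRU): [H V]
  5. access R: MISS, evict H. Cache (LRU->MRU): [V R]
  6. access H: MISS, evict V. Cache (LRU->MRU): [R H]
  7. access R: HIT. Cache (LRU->MRU): [H R]
  8. access H: HIT. Cache (LRU->MRU): [R H]
  9. access H: HIT. Cache (LRU->MRU): [R H]
  10. access R: HIT. Cache (LRU->MRU): [H R]
  11. access D: MISS, evict H. Cache (LRU->MRU): [R D]
  12. access R: HIT. Cache (LRU->MRU): [D R]
  13. access H: MISS, evict D. Cache (LRU->MRU): [R H]
  14. access H: HIT. Cache (LRU->MRU): [R H]
  15. access V: MISS, evict R. Cache (LRU->MRU): [H V]
  16. access D: MISS, evict H. Cache (LRU->MRU): [V D]
  17. access R: MISS, evict V. Cache (LRU->MRU): [D R]
Total: 6 hits, 11 misses, 9 evictions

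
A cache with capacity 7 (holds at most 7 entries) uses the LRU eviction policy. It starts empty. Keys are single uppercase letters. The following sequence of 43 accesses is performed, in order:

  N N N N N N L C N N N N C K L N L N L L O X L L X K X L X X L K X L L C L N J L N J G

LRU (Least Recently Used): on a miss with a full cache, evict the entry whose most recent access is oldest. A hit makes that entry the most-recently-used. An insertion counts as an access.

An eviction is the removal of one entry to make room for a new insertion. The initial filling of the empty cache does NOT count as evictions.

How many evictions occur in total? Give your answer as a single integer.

LRU simulation (capacity=7):
  1. access N: MISS. Cache (LRU->MRU): [N]
  2. access N: HIT. Cache (LRU->MRU): [N]
  3. access N: HIT. Cache (LRU->MRU): [N]
  4. access N: HIT. Cache (LRU->MRU): [N]
  5. access N: HIT. Cache (LRU->MRU): [N]
  6. access N: HIT. Cache (LRU->MRU): [N]
  7. access L: MISS. Cache (LRU->MRU): [N L]
  8. access C: MISS. Cache (LRU->MRU): [N L C]
  9. access N: HIT. Cache (LRU->MRU): [L C N]
  10. access N: HIT. Cache (LRU->MRU): [L C N]
  11. access N: HIT. Cache (LRU->MRU): [L C N]
  12. access N: HIT. Cache (LRU->MRU): [L C N]
  13. access C: HIT. Cache (LRU->MRU): [L N C]
  14. access K: MISS. Cache (LRU->MRU): [L N C K]
  15. access L: HIT. Cache (LRU->MRU): [N C K L]
  16. access N: HIT. Cache (LRU->MRU): [C K L N]
  17. access L: HIT. Cache (LRU->MRU): [C K N L]
  18. access N: HIT. Cache (LRU->MRU): [C K L N]
  19. access L: HIT. Cache (LRU->MRU): [C K N L]
  20. access L: HIT. Cache (LRU->MRU): [C K N L]
  21. access O: MISS. Cache (LRU->MRU): [C K N L O]
  22. access X: MISS. Cache (LRU->MRU): [C K N L O X]
  23. access L: HIT. Cache (LRU->MRU): [C K N O X L]
  24. access L: HIT. Cache (LRU->MRU): [C K N O X L]
  25. access X: HIT. Cache (LRU->MRU): [C K N O L X]
  26. access K: HIT. Cache (LRU->MRU): [C N O L X K]
  27. access X: HIT. Cache (LRU->MRU): [C N O L K X]
  28. access L: HIT. Cache (LRU->MRU): [C N O K X L]
  29. access X: HIT. Cache (LRU->MRU): [C N O K L X]
  30. access X: HIT. Cache (LRU->MRU): [C N O K L X]
  31. access L: HIT. Cache (LRU->MRU): [C N O K X L]
  32. access K: HIT. Cache (LRU->MRU): [C N O X L K]
  33. access X: HIT. Cache (LRU->MRU): [C N O L K X]
  34. access L: HIT. Cache (LRU->MRU): [C N O K X L]
  35. access L: HIT. Cache (LRU->MRU): [C N O K X L]
  36. access C: HIT. Cache (LRU->MRU): [N O K X L C]
  37. access L: HIT. Cache (LRU->MRU): [N O K X C L]
  38. access N: HIT. Cache (LRU->MRU): [O K X C L N]
  39. access J: MISS. Cache (LRU->MRU): [O K X C L N J]
  40. access L: HIT. Cache (LRU->MRU): [O K X C N J L]
  41. access N: HIT. Cache (LRU->MRU): [O K X C J L N]
  42. access J: HIT. Cache (LRU->MRU): [O K X C L N J]
  43. access G: MISS, evict O. Cache (LRU->MRU): [K X C L N J G]
Total: 35 hits, 8 misses, 1 evictions

Answer: 1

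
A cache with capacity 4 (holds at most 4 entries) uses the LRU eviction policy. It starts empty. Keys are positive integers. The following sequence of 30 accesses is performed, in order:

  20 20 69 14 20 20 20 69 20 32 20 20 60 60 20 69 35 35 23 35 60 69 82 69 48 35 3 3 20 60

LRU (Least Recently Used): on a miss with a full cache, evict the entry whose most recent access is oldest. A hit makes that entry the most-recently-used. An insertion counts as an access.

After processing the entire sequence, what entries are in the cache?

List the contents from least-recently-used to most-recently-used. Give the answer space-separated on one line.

Answer: 35 3 20 60

Derivation:
LRU simulation (capacity=4):
  1. access 20: MISS. Cache (LRU->MRU): [20]
  2. access 20: HIT. Cache (LRU->MRU): [20]
  3. access 69: MISS. Cache (LRU->MRU): [20 69]
  4. access 14: MISS. Cache (LRU->MRU): [20 69 14]
  5. access 20: HIT. Cache (LRU->MRU): [69 14 20]
  6. access 20: HIT. Cache (LRU->MRU): [69 14 20]
  7. access 20: HIT. Cache (LRU->MRU): [69 14 20]
  8. access 69: HIT. Cache (LRU->MRU): [14 20 69]
  9. access 20: HIT. Cache (LRU->MRU): [14 69 20]
  10. access 32: MISS. Cache (LRU->MRU): [14 69 20 32]
  11. access 20: HIT. Cache (LRU->MRU): [14 69 32 20]
  12. access 20: HIT. Cache (LRU->MRU): [14 69 32 20]
  13. access 60: MISS, evict 14. Cache (LRU->MRU): [69 32 20 60]
  14. access 60: HIT. Cache (LRU->MRU): [69 32 20 60]
  15. access 20: HIT. Cache (LRU->MRU): [69 32 60 20]
  16. access 69: HIT. Cache (LRU->MRU): [32 60 20 69]
  17. access 35: MISS, evict 32. Cache (LRU->MRU): [60 20 69 35]
  18. access 35: HIT. Cache (LRU->MRU): [60 20 69 35]
  19. access 23: MISS, evict 60. Cache (LRU->MRU): [20 69 35 23]
  20. access 35: HIT. Cache (LRU->MRU): [20 69 23 35]
  21. access 60: MISS, evict 20. Cache (LRU->MRU): [69 23 35 60]
  22. access 69: HIT. Cache (LRU->MRU): [23 35 60 69]
  23. access 82: MISS, evict 23. Cache (LRU->MRU): [35 60 69 82]
  24. access 69: HIT. Cache (LRU->MRU): [35 60 82 69]
  25. access 48: MISS, evict 35. Cache (LRU->MRU): [60 82 69 48]
  26. access 35: MISS, evict 60. Cache (LRU->MRU): [82 69 48 35]
  27. access 3: MISS, evict 82. Cache (LRU->MRU): [69 48 35 3]
  28. access 3: HIT. Cache (LRU->MRU): [69 48 35 3]
  29. access 20: MISS, evict 69. Cache (LRU->MRU): [48 35 3 20]
  30. access 60: MISS, evict 48. Cache (LRU->MRU): [35 3 20 60]
Total: 16 hits, 14 misses, 10 evictions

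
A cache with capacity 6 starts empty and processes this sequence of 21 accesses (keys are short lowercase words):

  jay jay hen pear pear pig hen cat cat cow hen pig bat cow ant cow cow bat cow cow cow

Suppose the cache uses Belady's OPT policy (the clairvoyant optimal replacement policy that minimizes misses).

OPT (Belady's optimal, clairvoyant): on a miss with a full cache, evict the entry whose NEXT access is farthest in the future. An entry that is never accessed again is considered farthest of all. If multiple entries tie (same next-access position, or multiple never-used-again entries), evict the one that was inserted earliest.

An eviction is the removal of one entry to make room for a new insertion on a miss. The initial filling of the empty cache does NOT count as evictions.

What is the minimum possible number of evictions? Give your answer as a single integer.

OPT (Belady) simulation (capacity=6):
  1. access jay: MISS. Cache: [jay]
  2. access jay: HIT. Next use of jay: never. Cache: [jay]
  3. access hen: MISS. Cache: [jay hen]
  4. access pear: MISS. Cache: [jay hen pear]
  5. access pear: HIT. Next use of pear: never. Cache: [jay hen pear]
  6. access pig: MISS. Cache: [jay hen pear pig]
  7. access hen: HIT. Next use of hen: step 11. Cache: [jay hen pear pig]
  8. access cat: MISS. Cache: [jay hen pear pig cat]
  9. access cat: HIT. Next use of cat: never. Cache: [jay hen pear pig cat]
  10. access cow: MISS. Cache: [jay hen pear pig cat cow]
  11. access hen: HIT. Next use of hen: never. Cache: [jay hen pear pig cat cow]
  12. access pig: HIT. Next use of pig: never. Cache: [jay hen pear pig cat cow]
  13. access bat: MISS, evict jay (next use: never). Cache: [hen pear pig cat cow bat]
  14. access cow: HIT. Next use of cow: step 16. Cache: [hen pear pig cat cow bat]
  15. access ant: MISS, evict hen (next use: never). Cache: [pear pig cat cow bat ant]
  16. access cow: HIT. Next use of cow: step 17. Cache: [pear pig cat cow bat ant]
  17. access cow: HIT. Next use of cow: step 19. Cache: [pear pig cat cow bat ant]
  18. access bat: HIT. Next use of bat: never. Cache: [pear pig cat cow bat ant]
  19. access cow: HIT. Next use of cow: step 20. Cache: [pear pig cat cow bat ant]
  20. access cow: HIT. Next use of cow: step 21. Cache: [pear pig cat cow bat ant]
  21. access cow: HIT. Next use of cow: never. Cache: [pear pig cat cow bat ant]
Total: 13 hits, 8 misses, 2 evictions

Answer: 2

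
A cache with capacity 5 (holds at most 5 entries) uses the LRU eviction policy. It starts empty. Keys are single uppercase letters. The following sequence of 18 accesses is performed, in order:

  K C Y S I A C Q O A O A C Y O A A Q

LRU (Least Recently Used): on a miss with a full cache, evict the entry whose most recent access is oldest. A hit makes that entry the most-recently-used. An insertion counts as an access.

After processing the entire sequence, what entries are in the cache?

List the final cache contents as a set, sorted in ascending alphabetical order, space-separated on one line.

LRU simulation (capacity=5):
  1. access K: MISS. Cache (LRU->MRU): [K]
  2. access C: MISS. Cache (LRU->MRU): [K C]
  3. access Y: MISS. Cache (LRU->MRU): [K C Y]
  4. access S: MISS. Cache (LRU->MRU): [K C Y S]
  5. access I: MISS. Cache (LRU->MRU): [K C Y S I]
  6. access A: MISS, evict K. Cache (LRU->MRU): [C Y S I A]
  7. access C: HIT. Cache (LRU->MRU): [Y S I A C]
  8. access Q: MISS, evict Y. Cache (LRU->MRU): [S I A C Q]
  9. access O: MISS, evict S. Cache (LRU->MRU): [I A C Q O]
  10. access A: HIT. Cache (LRU->MRU): [I C Q O A]
  11. access O: HIT. Cache (LRU->MRU): [I C Q A O]
  12. access A: HIT. Cache (LRU->MRU): [I C Q O A]
  13. access C: HIT. Cache (LRU->MRU): [I Q O A C]
  14. access Y: MISS, evict I. Cache (LRU->MRU): [Q O A C Y]
  15. access O: HIT. Cache (LRU->MRU): [Q A C Y O]
  16. access A: HIT. Cache (LRU->MRU): [Q C Y O A]
  17. access A: HIT. Cache (LRU->MRU): [Q C Y O A]
  18. access Q: HIT. Cache (LRU->MRU): [C Y O A Q]
Total: 9 hits, 9 misses, 4 evictions

Answer: A C O Q Y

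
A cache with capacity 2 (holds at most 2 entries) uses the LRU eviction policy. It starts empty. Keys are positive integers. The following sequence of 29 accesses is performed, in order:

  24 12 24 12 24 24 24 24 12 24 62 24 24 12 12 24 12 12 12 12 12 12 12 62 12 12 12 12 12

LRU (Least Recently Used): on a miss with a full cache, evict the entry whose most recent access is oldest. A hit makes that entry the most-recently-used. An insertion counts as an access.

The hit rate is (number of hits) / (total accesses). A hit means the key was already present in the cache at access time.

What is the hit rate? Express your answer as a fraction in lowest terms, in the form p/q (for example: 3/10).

Answer: 24/29

Derivation:
LRU simulation (capacity=2):
  1. access 24: MISS. Cache (LRU->MRU): [24]
  2. access 12: MISS. Cache (LRU->MRU): [24 12]
  3. access 24: HIT. Cache (LRU->MRU): [12 24]
  4. access 12: HIT. Cache (LRU->MRU): [24 12]
  5. access 24: HIT. Cache (LRU->MRU): [12 24]
  6. access 24: HIT. Cache (LRU->MRU): [12 24]
  7. access 24: HIT. Cache (LRU->MRU): [12 24]
  8. access 24: HIT. Cache (LRU->MRU): [12 24]
  9. access 12: HIT. Cache (LRU->MRU): [24 12]
  10. access 24: HIT. Cache (LRU->MRU): [12 24]
  11. access 62: MISS, evict 12. Cache (LRU->MRU): [24 62]
  12. access 24: HIT. Cache (LRU->MRU): [62 24]
  13. access 24: HIT. Cache (LRU->MRU): [62 24]
  14. access 12: MISS, evict 62. Cache (LRU->MRU): [24 12]
  15. access 12: HIT. Cache (LRU->MRU): [24 12]
  16. access 24: HIT. Cache (LRU->MRU): [12 24]
  17. access 12: HIT. Cache (LRU->MRU): [24 12]
  18. access 12: HIT. Cache (LRU->MRU): [24 12]
  19. access 12: HIT. Cache (LRU->MRU): [24 12]
  20. access 12: HIT. Cache (LRU->MRU): [24 12]
  21. access 12: HIT. Cache (LRU->MRU): [24 12]
  22. access 12: HIT. Cache (LRU->MRU): [24 12]
  23. access 12: HIT. Cache (LRU->MRU): [24 12]
  24. access 62: MISS, evict 24. Cache (LRU->MRU): [12 62]
  25. access 12: HIT. Cache (LRU->MRU): [62 12]
  26. access 12: HIT. Cache (LRU->MRU): [62 12]
  27. access 12: HIT. Cache (LRU->MRU): [62 12]
  28. access 12: HIT. Cache (LRU->MRU): [62 12]
  29. access 12: HIT. Cache (LRU->MRU): [62 12]
Total: 24 hits, 5 misses, 3 evictions

Hit rate = 24/29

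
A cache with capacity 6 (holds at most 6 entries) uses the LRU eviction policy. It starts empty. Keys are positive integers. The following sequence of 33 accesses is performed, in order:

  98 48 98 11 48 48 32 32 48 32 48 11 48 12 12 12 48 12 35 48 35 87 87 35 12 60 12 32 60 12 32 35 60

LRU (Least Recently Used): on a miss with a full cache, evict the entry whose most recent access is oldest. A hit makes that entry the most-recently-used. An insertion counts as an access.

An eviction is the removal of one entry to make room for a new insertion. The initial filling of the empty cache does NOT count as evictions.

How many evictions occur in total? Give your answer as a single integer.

Answer: 3

Derivation:
LRU simulation (capacity=6):
  1. access 98: MISS. Cache (LRU->MRU): [98]
  2. access 48: MISS. Cache (LRU->MRU): [98 48]
  3. access 98: HIT. Cache (LRU->MRU): [48 98]
  4. access 11: MISS. Cache (LRU->MRU): [48 98 11]
  5. access 48: HIT. Cache (LRU->MRU): [98 11 48]
  6. access 48: HIT. Cache (LRU->MRU): [98 11 48]
  7. access 32: MISS. Cache (LRU->MRU): [98 11 48 32]
  8. access 32: HIT. Cache (LRU->MRU): [98 11 48 32]
  9. access 48: HIT. Cache (LRU->MRU): [98 11 32 48]
  10. access 32: HIT. Cache (LRU->MRU): [98 11 48 32]
  11. access 48: HIT. Cache (LRU->MRU): [98 11 32 48]
  12. access 11: HIT. Cache (LRU->MRU): [98 32 48 11]
  13. access 48: HIT. Cache (LRU->MRU): [98 32 11 48]
  14. access 12: MISS. Cache (LRU->MRU): [98 32 11 48 12]
  15. access 12: HIT. Cache (LRU->MRU): [98 32 11 48 12]
  16. access 12: HIT. Cache (LRU->MRU): [98 32 11 48 12]
  17. access 48: HIT. Cache (LRU->MRU): [98 32 11 12 48]
  18. access 12: HIT. Cache (LRU->MRU): [98 32 11 48 12]
  19. access 35: MISS. Cache (LRU->MRU): [98 32 11 48 12 35]
  20. access 48: HIT. Cache (LRU->MRU): [98 32 11 12 35 48]
  21. access 35: HIT. Cache (LRU->MRU): [98 32 11 12 48 35]
  22. access 87: MISS, evict 98. Cache (LRU->MRU): [32 11 12 48 35 87]
  23. access 87: HIT. Cache (LRU->MRU): [32 11 12 48 35 87]
  24. access 35: HIT. Cache (LRU->MRU): [32 11 12 48 87 35]
  25. access 12: HIT. Cache (LRU->MRU): [32 11 48 87 35 12]
  26. access 60: MISS, evict 32. Cache (LRU->MRU): [11 48 87 35 12 60]
  27. access 12: HIT. Cache (LRU->MRU): [11 48 87 35 60 12]
  28. access 32: MISS, evict 11. Cache (LRU->MRU): [48 87 35 60 12 32]
  29. access 60: HIT. Cache (LRU->MRU): [48 87 35 12 32 60]
  30. access 12: HIT. Cache (LRU->MRU): [48 87 35 32 60 12]
  31. access 32: HIT. Cache (LRU->MRU): [48 87 35 60 12 32]
  32. access 35: HIT. Cache (LRU->MRU): [48 87 60 12 32 35]
  33. access 60: HIT. Cache (LRU->MRU): [48 87 12 32 35 60]
Total: 24 hits, 9 misses, 3 evictions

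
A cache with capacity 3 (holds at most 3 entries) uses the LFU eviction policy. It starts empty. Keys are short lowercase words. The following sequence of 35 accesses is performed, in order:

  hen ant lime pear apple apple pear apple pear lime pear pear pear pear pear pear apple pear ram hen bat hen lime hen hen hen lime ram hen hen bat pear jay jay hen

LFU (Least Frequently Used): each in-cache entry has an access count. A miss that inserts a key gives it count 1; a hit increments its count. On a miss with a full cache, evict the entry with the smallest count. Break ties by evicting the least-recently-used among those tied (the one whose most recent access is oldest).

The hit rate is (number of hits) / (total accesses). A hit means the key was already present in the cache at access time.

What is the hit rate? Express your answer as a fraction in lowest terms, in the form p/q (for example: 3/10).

LFU simulation (capacity=3):
  1. access hen: MISS. Cache: [hen(c=1)]
  2. access ant: MISS. Cache: [hen(c=1) ant(c=1)]
  3. access lime: MISS. Cache: [hen(c=1) ant(c=1) lime(c=1)]
  4. access pear: MISS, evict hen(c=1). Cache: [ant(c=1) lime(c=1) pear(c=1)]
  5. access apple: MISS, evict ant(c=1). Cache: [lime(c=1) pear(c=1) apple(c=1)]
  6. access apple: HIT, count now 2. Cache: [lime(c=1) pear(c=1) apple(c=2)]
  7. access pear: HIT, count now 2. Cache: [lime(c=1) apple(c=2) pear(c=2)]
  8. access apple: HIT, count now 3. Cache: [lime(c=1) pear(c=2) apple(c=3)]
  9. access pear: HIT, count now 3. Cache: [lime(c=1) apple(c=3) pear(c=3)]
  10. access lime: HIT, count now 2. Cache: [lime(c=2) apple(c=3) pear(c=3)]
  11. access pear: HIT, count now 4. Cache: [lime(c=2) apple(c=3) pear(c=4)]
  12. access pear: HIT, count now 5. Cache: [lime(c=2) apple(c=3) pear(c=5)]
  13. access pear: HIT, count now 6. Cache: [lime(c=2) apple(c=3) pear(c=6)]
  14. access pear: HIT, count now 7. Cache: [lime(c=2) apple(c=3) pear(c=7)]
  15. access pear: HIT, count now 8. Cache: [lime(c=2) apple(c=3) pear(c=8)]
  16. access pear: HIT, count now 9. Cache: [lime(c=2) apple(c=3) pear(c=9)]
  17. access apple: HIT, count now 4. Cache: [lime(c=2) apple(c=4) pear(c=9)]
  18. access pear: HIT, count now 10. Cache: [lime(c=2) apple(c=4) pear(c=10)]
  19. access ram: MISS, evict lime(c=2). Cache: [ram(c=1) apple(c=4) pear(c=10)]
  20. access hen: MISS, evict ram(c=1). Cache: [hen(c=1) apple(c=4) pear(c=10)]
  21. access bat: MISS, evict hen(c=1). Cache: [bat(c=1) apple(c=4) pear(c=10)]
  22. access hen: MISS, evict bat(c=1). Cache: [hen(c=1) apple(c=4) pear(c=10)]
  23. access lime: MISS, evict hen(c=1). Cache: [lime(c=1) apple(c=4) pear(c=10)]
  24. access hen: MISS, evict lime(c=1). Cache: [hen(c=1) apple(c=4) pear(c=10)]
  25. access hen: HIT, count now 2. Cache: [hen(c=2) apple(c=4) pear(c=10)]
  26. access hen: HIT, count now 3. Cache: [hen(c=3) apple(c=4) pear(c=10)]
  27. access lime: MISS, evict hen(c=3). Cache: [lime(c=1) apple(c=4) pear(c=10)]
  28. access ram: MISS, evict lime(c=1). Cache: [ram(c=1) apple(c=4) pear(c=10)]
  29. access hen: MISS, evict ram(c=1). Cache: [hen(c=1) apple(c=4) pear(c=10)]
  30. access hen: HIT, count now 2. Cache: [hen(c=2) apple(c=4) pear(c=10)]
  31. access bat: MISS, evict hen(c=2). Cache: [bat(c=1) apple(c=4) pear(c=10)]
  32. access pear: HIT, count now 11. Cache: [bat(c=1) apple(c=4) pear(c=11)]
  33. access jay: MISS, evict bat(c=1). Cache: [jay(c=1) apple(c=4) pear(c=11)]
  34. access jay: HIT, count now 2. Cache: [jay(c=2) apple(c=4) pear(c=11)]
  35. access hen: MISS, evict jay(c=2). Cache: [hen(c=1) apple(c=4) pear(c=11)]
Total: 18 hits, 17 misses, 14 evictions

Hit rate = 18/35

Answer: 18/35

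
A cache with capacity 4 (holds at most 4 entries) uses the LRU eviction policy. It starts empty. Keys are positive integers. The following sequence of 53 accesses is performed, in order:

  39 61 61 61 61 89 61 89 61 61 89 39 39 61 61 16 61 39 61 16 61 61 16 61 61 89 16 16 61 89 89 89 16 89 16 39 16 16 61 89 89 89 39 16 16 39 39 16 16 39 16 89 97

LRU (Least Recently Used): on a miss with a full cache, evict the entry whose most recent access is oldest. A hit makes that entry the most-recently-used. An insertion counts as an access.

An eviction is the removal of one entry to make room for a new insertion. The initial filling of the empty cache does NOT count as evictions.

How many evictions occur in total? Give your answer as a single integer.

Answer: 1

Derivation:
LRU simulation (capacity=4):
  1. access 39: MISS. Cache (LRU->MRU): [39]
  2. access 61: MISS. Cache (LRU->MRU): [39 61]
  3. access 61: HIT. Cache (LRU->MRU): [39 61]
  4. access 61: HIT. Cache (LRU->MRU): [39 61]
  5. access 61: HIT. Cache (LRU->MRU): [39 61]
  6. access 89: MISS. Cache (LRU->MRU): [39 61 89]
  7. access 61: HIT. Cache (LRU->MRU): [39 89 61]
  8. access 89: HIT. Cache (LRU->MRU): [39 61 89]
  9. access 61: HIT. Cache (LRU->MRU): [39 89 61]
  10. access 61: HIT. Cache (LRU->MRU): [39 89 61]
  11. access 89: HIT. Cache (LRU->MRU): [39 61 89]
  12. access 39: HIT. Cache (LRU->MRU): [61 89 39]
  13. access 39: HIT. Cache (LRU->MRU): [61 89 39]
  14. access 61: HIT. Cache (LRU->MRU): [89 39 61]
  15. access 61: HIT. Cache (LRU->MRU): [89 39 61]
  16. access 16: MISS. Cache (LRU->MRU): [89 39 61 16]
  17. access 61: HIT. Cache (LRU->MRU): [89 39 16 61]
  18. access 39: HIT. Cache (LRU->MRU): [89 16 61 39]
  19. access 61: HIT. Cache (LRU->MRU): [89 16 39 61]
  20. access 16: HIT. Cache (LRU->MRU): [89 39 61 16]
  21. access 61: HIT. Cache (LRU->MRU): [89 39 16 61]
  22. access 61: HIT. Cache (LRU->MRU): [89 39 16 61]
  23. access 16: HIT. Cache (LRU->MRU): [89 39 61 16]
  24. access 61: HIT. Cache (LRU->MRU): [89 39 16 61]
  25. access 61: HIT. Cache (LRU->MRU): [89 39 16 61]
  26. access 89: HIT. Cache (LRU->MRU): [39 16 61 89]
  27. access 16: HIT. Cache (LRU->MRU): [39 61 89 16]
  28. access 16: HIT. Cache (LRU->MRU): [39 61 89 16]
  29. access 61: HIT. Cache (LRU->MRU): [39 89 16 61]
  30. access 89: HIT. Cache (LRU->MRU): [39 16 61 89]
  31. access 89: HIT. Cache (LRU->MRU): [39 16 61 89]
  32. access 89: HIT. Cache (LRU->MRU): [39 16 61 89]
  33. access 16: HIT. Cache (LRU->MRU): [39 61 89 16]
  34. access 89: HIT. Cache (LRU->MRU): [39 61 16 89]
  35. access 16: HIT. Cache (LRU->MRU): [39 61 89 16]
  36. access 39: HIT. Cache (LRU->MRU): [61 89 16 39]
  37. access 16: HIT. Cache (LRU->MRU): [61 89 39 16]
  38. access 16: HIT. Cache (LRU->MRU): [61 89 39 16]
  39. access 61: HIT. Cache (LRU->MRU): [89 39 16 61]
  40. access 89: HIT. Cache (LRU->MRU): [39 16 61 89]
  41. access 89: HIT. Cache (LRU->MRU): [39 16 61 89]
  42. access 89: HIT. Cache (LRU->MRU): [39 16 61 89]
  43. access 39: HIT. Cache (LRU->MRU): [16 61 89 39]
  44. access 16: HIT. Cache (LRU->MRU): [61 89 39 16]
  45. access 16: HIT. Cache (LRU->MRU): [61 89 39 16]
  46. access 39: HIT. Cache (LRU->MRU): [61 89 16 39]
  47. access 39: HIT. Cache (LRU->MRU): [61 89 16 39]
  48. access 16: HIT. Cache (LRU->MRU): [61 89 39 16]
  49. access 16: HIT. Cache (LRU->MRU): [61 89 39 16]
  50. access 39: HIT. Cache (LRU->MRU): [61 89 16 39]
  51. access 16: HIT. Cache (LRU->MRU): [61 89 39 16]
  52. access 89: HIT. Cache (LRU->MRU): [61 39 16 89]
  53. access 97: MISS, evict 61. Cache (LRU->MRU): [39 16 89 97]
Total: 48 hits, 5 misses, 1 evictions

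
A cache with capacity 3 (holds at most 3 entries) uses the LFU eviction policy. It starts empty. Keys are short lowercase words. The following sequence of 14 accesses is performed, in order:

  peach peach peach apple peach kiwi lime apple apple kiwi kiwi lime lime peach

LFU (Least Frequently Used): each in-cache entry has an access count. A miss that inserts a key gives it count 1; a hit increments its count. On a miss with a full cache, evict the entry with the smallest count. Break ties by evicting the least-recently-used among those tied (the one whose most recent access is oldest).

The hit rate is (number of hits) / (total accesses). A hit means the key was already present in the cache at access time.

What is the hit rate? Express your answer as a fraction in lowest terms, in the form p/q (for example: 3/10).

Answer: 1/2

Derivation:
LFU simulation (capacity=3):
  1. access peach: MISS. Cache: [peach(c=1)]
  2. access peach: HIT, count now 2. Cache: [peach(c=2)]
  3. access peach: HIT, count now 3. Cache: [peach(c=3)]
  4. access apple: MISS. Cache: [apple(c=1) peach(c=3)]
  5. access peach: HIT, count now 4. Cache: [apple(c=1) peach(c=4)]
  6. access kiwi: MISS. Cache: [apple(c=1) kiwi(c=1) peach(c=4)]
  7. access lime: MISS, evict apple(c=1). Cache: [kiwi(c=1) lime(c=1) peach(c=4)]
  8. access apple: MISS, evict kiwi(c=1). Cache: [lime(c=1) apple(c=1) peach(c=4)]
  9. access apple: HIT, count now 2. Cache: [lime(c=1) apple(c=2) peach(c=4)]
  10. access kiwi: MISS, evict lime(c=1). Cache: [kiwi(c=1) apple(c=2) peach(c=4)]
  11. access kiwi: HIT, count now 2. Cache: [apple(c=2) kiwi(c=2) peach(c=4)]
  12. access lime: MISS, evict apple(c=2). Cache: [lime(c=1) kiwi(c=2) peach(c=4)]
  13. access lime: HIT, count now 2. Cache: [kiwi(c=2) lime(c=2) peach(c=4)]
  14. access peach: HIT, count now 5. Cache: [kiwi(c=2) lime(c=2) peach(c=5)]
Total: 7 hits, 7 misses, 4 evictions

Hit rate = 7/14 = 1/2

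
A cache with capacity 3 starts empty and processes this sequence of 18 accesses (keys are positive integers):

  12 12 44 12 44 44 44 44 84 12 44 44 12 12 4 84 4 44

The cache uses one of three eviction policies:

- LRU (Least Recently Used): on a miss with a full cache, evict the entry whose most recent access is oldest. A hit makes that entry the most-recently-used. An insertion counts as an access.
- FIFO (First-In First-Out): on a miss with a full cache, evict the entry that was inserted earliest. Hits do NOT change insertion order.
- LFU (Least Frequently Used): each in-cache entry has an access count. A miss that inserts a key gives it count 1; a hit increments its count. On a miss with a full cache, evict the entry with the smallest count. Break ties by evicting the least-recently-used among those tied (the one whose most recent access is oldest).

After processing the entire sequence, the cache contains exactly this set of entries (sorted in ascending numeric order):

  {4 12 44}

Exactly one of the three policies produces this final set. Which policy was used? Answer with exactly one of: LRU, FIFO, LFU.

Simulating under each policy and comparing final sets:
  LRU: final set = {4 44 84} -> differs
  FIFO: final set = {4 44 84} -> differs
  LFU: final set = {4 12 44} -> MATCHES target
Only LFU produces the target set.

Answer: LFU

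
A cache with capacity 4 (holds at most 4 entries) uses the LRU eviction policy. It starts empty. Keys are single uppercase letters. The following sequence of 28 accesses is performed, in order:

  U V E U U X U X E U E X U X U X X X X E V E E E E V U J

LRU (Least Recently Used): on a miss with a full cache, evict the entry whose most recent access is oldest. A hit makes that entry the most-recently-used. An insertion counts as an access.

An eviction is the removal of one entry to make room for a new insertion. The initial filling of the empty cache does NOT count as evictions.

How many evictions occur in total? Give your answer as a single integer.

LRU simulation (capacity=4):
  1. access U: MISS. Cache (LRU->MRU): [U]
  2. access V: MISS. Cache (LRU->MRU): [U V]
  3. access E: MISS. Cache (LRU->MRU): [U V E]
  4. access U: HIT. Cache (LRU->MRU): [V E U]
  5. access U: HIT. Cache (LRU->MRU): [V E U]
  6. access X: MISS. Cache (LRU->MRU): [V E U X]
  7. access U: HIT. Cache (LRU->MRU): [V E X U]
  8. access X: HIT. Cache (LRU->MRU): [V E U X]
  9. access E: HIT. Cache (LRU->MRU): [V U X E]
  10. access U: HIT. Cache (LRU->MRU): [V X E U]
  11. access E: HIT. Cache (LRU->MRU): [V X U E]
  12. access X: HIT. Cache (LRU->MRU): [V U E X]
  13. access U: HIT. Cache (LRU->MRU): [V E X U]
  14. access X: HIT. Cache (LRU->MRU): [V E U X]
  15. access U: HIT. Cache (LRU->MRU): [V E X U]
  16. access X: HIT. Cache (LRU->MRU): [V E U X]
  17. access X: HIT. Cache (LRU->MRU): [V E U X]
  18. access X: HIT. Cache (LRU->MRU): [V E U X]
  19. access X: HIT. Cache (LRU->MRU): [V E U X]
  20. access E: HIT. Cache (LRU->MRU): [V U X E]
  21. access V: HIT. Cache (LRU->MRU): [U X E V]
  22. access E: HIT. Cache (LRU->MRU): [U X V E]
  23. access E: HIT. Cache (LRU->MRU): [U X V E]
  24. access E: HIT. Cache (LRU->MRU): [U X V E]
  25. access E: HIT. Cache (LRU->MRU): [U X V E]
  26. access V: HIT. Cache (LRU->MRU): [U X E V]
  27. access U: HIT. Cache (LRU->MRU): [X E V U]
  28. access J: MISS, evict X. Cache (LRU->MRU): [E V U J]
Total: 23 hits, 5 misses, 1 evictions

Answer: 1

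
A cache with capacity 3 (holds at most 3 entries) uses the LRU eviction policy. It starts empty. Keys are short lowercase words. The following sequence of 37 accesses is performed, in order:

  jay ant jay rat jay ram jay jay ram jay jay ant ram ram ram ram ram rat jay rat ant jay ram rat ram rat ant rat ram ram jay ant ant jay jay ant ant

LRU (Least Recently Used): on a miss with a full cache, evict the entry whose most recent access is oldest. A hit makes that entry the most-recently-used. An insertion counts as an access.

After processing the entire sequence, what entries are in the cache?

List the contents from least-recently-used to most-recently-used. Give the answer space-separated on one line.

Answer: ram jay ant

Derivation:
LRU simulation (capacity=3):
  1. access jay: MISS. Cache (LRU->MRU): [jay]
  2. access ant: MISS. Cache (LRU->MRU): [jay ant]
  3. access jay: HIT. Cache (LRU->MRU): [ant jay]
  4. access rat: MISS. Cache (LRU->MRU): [ant jay rat]
  5. access jay: HIT. Cache (LRU->MRU): [ant rat jay]
  6. access ram: MISS, evict ant. Cache (LRU->MRU): [rat jay ram]
  7. access jay: HIT. Cache (LRU->MRU): [rat ram jay]
  8. access jay: HIT. Cache (LRU->MRU): [rat ram jay]
  9. access ram: HIT. Cache (LRU->MRU): [rat jay ram]
  10. access jay: HIT. Cache (LRU->MRU): [rat ram jay]
  11. access jay: HIT. Cache (LRU->MRU): [rat ram jay]
  12. access ant: MISS, evict rat. Cache (LRU->MRU): [ram jay ant]
  13. access ram: HIT. Cache (LRU->MRU): [jay ant ram]
  14. access ram: HIT. Cache (LRU->MRU): [jay ant ram]
  15. access ram: HIT. Cache (LRU->MRU): [jay ant ram]
  16. access ram: HIT. Cache (LRU->MRU): [jay ant ram]
  17. access ram: HIT. Cache (LRU->MRU): [jay ant ram]
  18. access rat: MISS, evict jay. Cache (LRU->MRU): [ant ram rat]
  19. access jay: MISS, evict ant. Cache (LRU->MRU): [ram rat jay]
  20. access rat: HIT. Cache (LRU->MRU): [ram jay rat]
  21. access ant: MISS, evict ram. Cache (LRU->MRU): [jay rat ant]
  22. access jay: HIT. Cache (LRU->MRU): [rat ant jay]
  23. access ram: MISS, evict rat. Cache (LRU->MRU): [ant jay ram]
  24. access rat: MISS, evict ant. Cache (LRU->MRU): [jay ram rat]
  25. access ram: HIT. Cache (LRU->MRU): [jay rat ram]
  26. access rat: HIT. Cache (LRU->MRU): [jay ram rat]
  27. access ant: MISS, evict jay. Cache (LRU->MRU): [ram rat ant]
  28. access rat: HIT. Cache (LRU->MRU): [ram ant rat]
  29. access ram: HIT. Cache (LRU->MRU): [ant rat ram]
  30. access ram: HIT. Cache (LRU->MRU): [ant rat ram]
  31. access jay: MISS, evict ant. Cache (LRU->MRU): [rat ram jay]
  32. access ant: MISS, evict rat. Cache (LRU->MRU): [ram jay ant]
  33. access ant: HIT. Cache (LRU->MRU): [ram jay ant]
  34. access jay: HIT. Cache (LRU->MRU): [ram ant jay]
  35. access jay: HIT. Cache (LRU->MRU): [ram ant jay]
  36. access ant: HIT. Cache (LRU->MRU): [ram jay ant]
  37. access ant: HIT. Cache (LRU->MRU): [ram jay ant]
Total: 24 hits, 13 misses, 10 evictions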